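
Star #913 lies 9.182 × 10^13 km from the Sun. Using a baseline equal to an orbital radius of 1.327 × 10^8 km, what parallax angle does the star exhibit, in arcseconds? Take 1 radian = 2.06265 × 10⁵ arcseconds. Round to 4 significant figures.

θ ≈ B/d = (1.327 × 10^8) / (9.182 × 10^13) = 1.4452 × 10^-6 rad.
In arcseconds: 1.4452 × 10^-6 × 206265 = 0.29809″.

0.2981 arcsec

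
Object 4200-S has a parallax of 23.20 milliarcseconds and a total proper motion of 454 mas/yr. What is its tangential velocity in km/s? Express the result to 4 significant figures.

92.76 km/s

d = 1/p = 1/0.02320″ = 43.103 pc.
μ = 454 mas/yr = 0.454 ″/yr.
v_t = 4.74 × μ × d = 4.74 × 0.454 × 43.103 = 92.756 km/s.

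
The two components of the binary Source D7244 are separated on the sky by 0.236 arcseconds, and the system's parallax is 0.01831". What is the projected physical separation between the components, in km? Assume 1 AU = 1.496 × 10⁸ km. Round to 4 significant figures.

1.928 × 10^9 km

d = 1/p = 1/0.01831″ = 54.615 pc.
At distance d (pc), an angle of θ arcsec spans θ·d AU: s = 0.236 × 54.615 = 12.889 AU.
= 12.889 × 1.496 × 10⁸ km = 1.9282 × 10^9 km.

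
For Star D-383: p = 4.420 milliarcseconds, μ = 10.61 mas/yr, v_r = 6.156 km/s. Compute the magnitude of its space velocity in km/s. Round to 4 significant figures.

d = 1/p = 1/0.004420″ = 226.24 pc.
μ = 10.61 mas/yr = 0.01061 ″/yr.
v_t = 4.740 μ d = 4.740 × 0.01061 × 226.24 = 11.378 km/s.
v = √(v_r² + v_t²) = √(6.156² + 11.378²) = √167.355 = 12.937 km/s.

12.94 km/s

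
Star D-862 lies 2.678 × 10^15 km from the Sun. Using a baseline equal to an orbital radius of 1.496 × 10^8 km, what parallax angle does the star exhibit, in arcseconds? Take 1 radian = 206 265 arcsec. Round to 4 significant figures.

0.01152 arcsec

θ ≈ B/d = (1.496 × 10^8) / (2.678 × 10^15) = 5.5863 × 10^-8 rad.
In arcseconds: 5.5863 × 10^-8 × 206265 = 0.011523″.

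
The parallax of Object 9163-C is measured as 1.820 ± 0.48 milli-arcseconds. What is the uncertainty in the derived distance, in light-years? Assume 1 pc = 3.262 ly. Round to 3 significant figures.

d = 1/p, so σ_d = σ_p / p².
σ_d = 0.000480 / (0.001820)² = 0.000480 / 0.0000033124 = 144.91 pc = 144.91 × 3.262 ly = 472.7 ly.

473 ly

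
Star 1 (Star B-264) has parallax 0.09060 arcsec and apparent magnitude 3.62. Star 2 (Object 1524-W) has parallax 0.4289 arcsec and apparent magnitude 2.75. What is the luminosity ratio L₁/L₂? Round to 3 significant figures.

L₁/L₂ = 10.1

d₁ = 1/p₁ = 1/0.09060″ = 11.038 pc; d₂ = 1/p₂ = 1/0.4289″ = 2.3315 pc.
M₁ = m₁ − 5 log₁₀ d₁ + 5 = 3.62 − 5.2145 + 5 = 3.4055.
M₂ = 2.75 − 1.8382 + 5 = 5.9118.
L₁/L₂ = 10^(0.4(M₂ − M₁)) = 10^(0.4 × 2.5063) = 10^1.00252 = 10.058.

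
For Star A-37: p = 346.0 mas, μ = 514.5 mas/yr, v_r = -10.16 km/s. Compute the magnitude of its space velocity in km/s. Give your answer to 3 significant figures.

12.4 km/s

d = 1/p = 1/0.3460″ = 2.8902 pc.
μ = 514.5 mas/yr = 0.5145 ″/yr.
v_t = 4.740 μ d = 4.740 × 0.5145 × 2.8902 = 7.0484 km/s.
v = √(v_r² + v_t²) = √((-10.16)² + 7.0484²) = √152.906 = 12.366 km/s.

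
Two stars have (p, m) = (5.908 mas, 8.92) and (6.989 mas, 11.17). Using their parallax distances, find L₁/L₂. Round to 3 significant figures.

L₁/L₂ = 11.1

d₁ = 1/p₁ = 1/0.005908″ = 169.26 pc; d₂ = 1/p₂ = 1/0.006989″ = 143.08 pc.
M₁ = m₁ − 5 log₁₀ d₁ + 5 = 8.92 − 11.1428 + 5 = 2.7772.
M₂ = 11.17 − 10.7779 + 5 = 5.3921.
L₁/L₂ = 10^(0.4(M₂ − M₁)) = 10^(0.4 × 2.6149) = 10^1.04596 = 11.116.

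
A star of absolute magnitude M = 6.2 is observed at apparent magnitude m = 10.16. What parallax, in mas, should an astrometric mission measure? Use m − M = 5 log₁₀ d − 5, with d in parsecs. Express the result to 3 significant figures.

m − M = 10.16 − 6.2 = 3.96.
d = 10^((m−M)/5 + 1) = 10^1.792 = 61.944 pc.
p = 1/d = 1/61.944 = 0.016144 arcsec = 16.144 mas.

16.1 mas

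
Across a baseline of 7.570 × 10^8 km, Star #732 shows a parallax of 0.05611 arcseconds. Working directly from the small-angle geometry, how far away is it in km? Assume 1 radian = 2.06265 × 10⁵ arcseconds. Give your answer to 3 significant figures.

θ = 0.05611″ = 0.05611/206265 = 2.7203 × 10^-7 rad.
d = B/θ = (7.570 × 10^8) / (2.7203 × 10^-7) = 2.7828 × 10^15 km.

2.78 × 10^15 km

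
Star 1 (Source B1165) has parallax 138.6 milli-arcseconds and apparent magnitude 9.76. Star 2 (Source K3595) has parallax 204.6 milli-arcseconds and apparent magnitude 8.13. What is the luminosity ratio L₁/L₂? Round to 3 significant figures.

d₁ = 1/p₁ = 1/0.1386″ = 7.215 pc; d₂ = 1/p₂ = 1/0.2046″ = 4.8876 pc.
M₁ = m₁ − 5 log₁₀ d₁ + 5 = 9.76 − 4.2912 + 5 = 10.4688.
M₂ = 8.13 − 3.4455 + 5 = 9.6845.
L₁/L₂ = 10^(0.4(M₂ − M₁)) = 10^(0.4 × (-0.7843)) = 10^(-0.31372) = 0.4856.

L₁/L₂ = 0.486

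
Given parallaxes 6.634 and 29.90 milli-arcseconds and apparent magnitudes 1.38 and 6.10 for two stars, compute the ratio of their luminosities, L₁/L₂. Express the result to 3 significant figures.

L₁/L₂ = 1570

d₁ = 1/p₁ = 1/0.006634″ = 150.74 pc; d₂ = 1/p₂ = 1/0.02990″ = 33.445 pc.
M₁ = m₁ − 5 log₁₀ d₁ + 5 = 1.38 − 10.8911 + 5 = -4.5111.
M₂ = 6.10 − 7.6217 + 5 = 3.4783.
L₁/L₂ = 10^(0.4(M₂ − M₁)) = 10^(0.4 × 7.9894) = 10^3.19576 = 1569.5.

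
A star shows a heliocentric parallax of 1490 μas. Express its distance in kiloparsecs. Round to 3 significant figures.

p = 1490 μas = 0.001490 arcsec.
d = 1/p = 1/0.001490 = 671.14 pc.
= 0.67114 kpc.

0.671 kpc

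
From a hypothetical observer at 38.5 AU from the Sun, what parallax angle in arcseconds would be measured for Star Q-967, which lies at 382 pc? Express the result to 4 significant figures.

0.1008 arcsec

p (arcsec) = B (AU) / d (pc).
p = 38.5 / 382 = 0.10079 arcsec.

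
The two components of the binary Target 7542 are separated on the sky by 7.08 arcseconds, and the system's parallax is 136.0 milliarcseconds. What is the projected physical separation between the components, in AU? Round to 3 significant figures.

d = 1/p = 1/0.1360″ = 7.3529 pc.
At distance d (pc), an angle of θ arcsec spans θ·d AU: s = 7.08 × 7.3529 = 52.059 AU.

52.1 AU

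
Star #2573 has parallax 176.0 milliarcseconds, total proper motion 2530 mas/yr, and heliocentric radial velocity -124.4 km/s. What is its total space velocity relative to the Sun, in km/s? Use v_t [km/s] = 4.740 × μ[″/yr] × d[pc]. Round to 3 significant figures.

142 km/s

d = 1/p = 1/0.1760″ = 5.6818 pc.
μ = 2530 mas/yr = 2.530 ″/yr.
v_t = 4.740 μ d = 4.740 × 2.530 × 5.6818 = 68.137 km/s.
v = √(v_r² + v_t²) = √((-124.4)² + 68.137²) = √20118 = 141.84 km/s.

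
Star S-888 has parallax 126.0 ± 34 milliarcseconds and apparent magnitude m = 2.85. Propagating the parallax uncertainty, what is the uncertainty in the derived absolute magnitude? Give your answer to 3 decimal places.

σ_M = 0.586 mag

M = m − 5 log₁₀ d + 5 = m + 5 log₁₀ p + 5, so ∂M/∂p = 5/(p ln 10).
σ_M = (5/ln 10) · (σ_p/p) = 2.1715 × 34/126.0 = 2.1715 × 0.26984 = 0.58596.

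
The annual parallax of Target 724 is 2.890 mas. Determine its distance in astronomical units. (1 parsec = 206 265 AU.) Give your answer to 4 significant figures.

7.137 × 10^7 AU

p = 2.890 mas = 0.002890 arcsec.
d = 1/p = 1/0.002890 = 346.02 pc.
In AU: 346.02 × 206265 = 7.1372 × 10^7 AU.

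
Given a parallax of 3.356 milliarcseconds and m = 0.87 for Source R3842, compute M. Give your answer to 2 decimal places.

d = 1/p = 1/0.003356″ = 297.97 pc.
m − M = 5 log₁₀(297.97) − 5 = 12.3709 − 5 = 7.3709.
M = m − (m − M) = 0.87 − 7.3709 = -6.50.

M = -6.50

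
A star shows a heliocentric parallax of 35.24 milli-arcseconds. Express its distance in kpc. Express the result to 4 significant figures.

p = 35.24 milli-arcseconds = 0.03524 arcsec.
d = 1/p = 1/0.03524 = 28.377 pc.
= 0.028377 kpc.

0.02838 kpc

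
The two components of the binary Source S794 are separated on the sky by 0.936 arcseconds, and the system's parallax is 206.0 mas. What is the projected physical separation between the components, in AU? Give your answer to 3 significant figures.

d = 1/p = 1/0.2060″ = 4.8544 pc.
At distance d (pc), an angle of θ arcsec spans θ·d AU: s = 0.936 × 4.8544 = 4.5437 AU.

4.54 AU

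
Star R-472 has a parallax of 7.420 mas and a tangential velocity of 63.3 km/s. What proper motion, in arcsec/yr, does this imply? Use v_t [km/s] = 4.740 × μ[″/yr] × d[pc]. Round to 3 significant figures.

0.0991 arcsec/yr

d = 1/p = 1/0.007420″ = 134.77 pc.
μ = v_t / (4.74 d) = 63.3 / (4.74 × 134.77) = 63.3 / 638.81 = 0.09909 ″/yr.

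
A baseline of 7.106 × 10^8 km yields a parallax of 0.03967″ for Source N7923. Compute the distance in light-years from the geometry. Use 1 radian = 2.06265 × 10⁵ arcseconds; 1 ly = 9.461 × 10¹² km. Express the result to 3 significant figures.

θ = 0.03967″ = 0.03967/206265 = 1.9233 × 10^-7 rad.
d = B/θ = (7.106 × 10^8) / (1.9233 × 10^-7) = 3.6947 × 10^15 km = (3.6947 × 10^15) / (9.461 × 10^12) ly = 390.52 ly.

391 ly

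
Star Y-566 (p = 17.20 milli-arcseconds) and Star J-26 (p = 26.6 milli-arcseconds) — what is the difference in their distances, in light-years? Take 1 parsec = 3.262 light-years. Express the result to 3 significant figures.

67.0 ly

d_A = 1/0.01720″ = 58.14 pc; d_B = 1/0.02660″ = 37.594 pc.
|d_B − d_A| = |37.594 − 58.14| = 20.546 pc = 20.546 × 3.262 ly = 67.021 ly.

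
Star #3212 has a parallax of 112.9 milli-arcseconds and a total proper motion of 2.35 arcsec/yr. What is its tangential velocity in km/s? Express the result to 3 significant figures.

d = 1/p = 1/0.1129″ = 8.8574 pc.
v_t = 4.74 × μ × d = 4.74 × 2.35 × 8.8574 = 98.663 km/s.

98.7 km/s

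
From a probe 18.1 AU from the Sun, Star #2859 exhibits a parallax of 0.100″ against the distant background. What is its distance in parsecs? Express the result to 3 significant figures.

181 pc

With baseline B (in AU) and parallax p (in arcsec), d = B/p parsecs.
d = 18.1 / 0.100 = 181 pc.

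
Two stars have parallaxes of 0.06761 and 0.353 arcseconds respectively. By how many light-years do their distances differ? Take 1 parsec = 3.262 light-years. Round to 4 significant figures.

d_A = 1/0.06761″ = 14.791 pc; d_B = 1/0.3530″ = 2.8329 pc.
|d_B − d_A| = |2.8329 − 14.791| = 11.958 pc = 11.958 × 3.262 ly = 39.007 ly.

39.01 ly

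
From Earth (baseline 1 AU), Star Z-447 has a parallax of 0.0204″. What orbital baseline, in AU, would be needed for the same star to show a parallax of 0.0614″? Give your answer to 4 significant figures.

Parallax scales linearly with baseline: p ∝ B, so B = p_target / p_Earth × 1 AU.
B = 0.0614 / 0.0204 = 3.0098 AU.

3.010 AU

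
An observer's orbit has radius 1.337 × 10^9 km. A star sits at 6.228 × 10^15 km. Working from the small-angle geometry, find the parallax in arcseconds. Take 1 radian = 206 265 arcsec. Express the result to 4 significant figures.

θ ≈ B/d = (1.337 × 10^9) / (6.228 × 10^15) = 2.1468 × 10^-7 rad.
In arcseconds: 2.1468 × 10^-7 × 206265 = 0.044281″.

0.04428 arcsec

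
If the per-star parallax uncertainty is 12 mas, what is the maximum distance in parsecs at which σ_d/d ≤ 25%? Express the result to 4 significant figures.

σ_d/d = σ_p/p, so the condition is σ_p/p ≤ 0.25, i.e. p ≥ σ_p/0.25.
p_min = 12/0.25 = 48 mas = 0.048 arcsec.
d_max = 1/p_min = 1/0.048 = 20.833 pc.

20.83 pc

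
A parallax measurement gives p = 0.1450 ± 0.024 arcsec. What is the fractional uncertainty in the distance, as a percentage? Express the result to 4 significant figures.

For d = 1/p, |σ_d/d| = |σ_p/p|.
σ_p/p = 0.024 / 0.1450 = 0.16552 = 16.552%.

16.55%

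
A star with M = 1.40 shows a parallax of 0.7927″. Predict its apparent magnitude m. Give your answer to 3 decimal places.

m = -3.096

d = 1/p = 1/0.7927″ = 1.2615 pc.
m − M = 5 log₁₀ d − 5 = 5 log₁₀(1.2615) − 5 = 0.5044 − 5 = -4.4956.
m = M + (m − M) = 1.40 + (-4.4956) = -3.096.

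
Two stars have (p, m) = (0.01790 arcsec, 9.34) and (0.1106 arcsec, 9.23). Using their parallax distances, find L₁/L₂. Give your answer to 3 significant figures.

d₁ = 1/p₁ = 1/0.01790″ = 55.866 pc; d₂ = 1/p₂ = 1/0.1106″ = 9.0416 pc.
M₁ = m₁ − 5 log₁₀ d₁ + 5 = 9.34 − 8.7357 + 5 = 5.6043.
M₂ = 9.23 − 4.7812 + 5 = 9.4488.
L₁/L₂ = 10^(0.4(M₂ − M₁)) = 10^(0.4 × 3.8445) = 10^1.53780 = 34.498.

L₁/L₂ = 34.5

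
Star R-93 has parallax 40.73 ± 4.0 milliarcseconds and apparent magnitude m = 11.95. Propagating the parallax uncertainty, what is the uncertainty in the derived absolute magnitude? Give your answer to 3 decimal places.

σ_M = 0.213 mag

M = m − 5 log₁₀ d + 5 = m + 5 log₁₀ p + 5, so ∂M/∂p = 5/(p ln 10).
σ_M = (5/ln 10) · (σ_p/p) = 2.1715 × 4.0/40.73 = 2.1715 × 0.098208 = 0.21326.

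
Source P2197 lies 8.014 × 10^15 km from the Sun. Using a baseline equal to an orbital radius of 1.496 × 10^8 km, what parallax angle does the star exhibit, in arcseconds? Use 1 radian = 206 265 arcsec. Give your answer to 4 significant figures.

θ ≈ B/d = (1.496 × 10^8) / (8.014 × 10^15) = 1.8667 × 10^-8 rad.
In arcseconds: 1.8667 × 10^-8 × 206265 = 0.0038503″.

0.003850 arcsec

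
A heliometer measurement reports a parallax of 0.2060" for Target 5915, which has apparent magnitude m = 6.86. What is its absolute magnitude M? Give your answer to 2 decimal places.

M = 8.43

d = 1/p = 1/0.2060″ = 4.8544 pc.
m − M = 5 log₁₀(4.8544) − 5 = 3.4307 − 5 = -1.5693.
M = m − (m − M) = 6.86 − (-1.5693) = 8.43.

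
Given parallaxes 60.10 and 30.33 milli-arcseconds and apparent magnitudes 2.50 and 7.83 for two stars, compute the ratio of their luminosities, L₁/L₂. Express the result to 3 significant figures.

d₁ = 1/p₁ = 1/0.06010″ = 16.639 pc; d₂ = 1/p₂ = 1/0.03033″ = 32.971 pc.
M₁ = m₁ − 5 log₁₀ d₁ + 5 = 2.50 − 6.1056 + 5 = 1.3944.
M₂ = 7.83 − 7.5907 + 5 = 5.2393.
L₁/L₂ = 10^(0.4(M₂ − M₁)) = 10^(0.4 × 3.8449) = 10^1.53796 = 34.511.

L₁/L₂ = 34.5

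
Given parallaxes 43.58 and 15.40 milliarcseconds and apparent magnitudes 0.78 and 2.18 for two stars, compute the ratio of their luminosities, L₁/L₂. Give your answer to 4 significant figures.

L₁/L₂ = 0.4534

d₁ = 1/p₁ = 1/0.04358″ = 22.946 pc; d₂ = 1/p₂ = 1/0.01540″ = 64.935 pc.
M₁ = m₁ − 5 log₁₀ d₁ + 5 = 0.78 − 6.8035 + 5 = -1.0235.
M₂ = 2.18 − 9.0624 + 5 = -1.8824.
L₁/L₂ = 10^(0.4(M₂ − M₁)) = 10^(0.4 × (-0.8589)) = 10^(-0.34356) = 0.45336.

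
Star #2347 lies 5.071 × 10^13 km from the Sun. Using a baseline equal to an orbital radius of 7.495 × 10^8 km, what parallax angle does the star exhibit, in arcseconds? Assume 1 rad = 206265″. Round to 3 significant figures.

θ ≈ B/d = (7.495 × 10^8) / (5.071 × 10^13) = 1.4780 × 10^-5 rad.
In arcseconds: 1.4780 × 10^-5 × 206265 = 3.0486″.

3.05 arcsec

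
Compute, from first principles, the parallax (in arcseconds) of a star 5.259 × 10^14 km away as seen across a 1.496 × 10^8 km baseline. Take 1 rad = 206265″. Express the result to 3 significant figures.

θ ≈ B/d = (1.496 × 10^8) / (5.259 × 10^14) = 2.8446 × 10^-7 rad.
In arcseconds: 2.8446 × 10^-7 × 206265 = 0.058674″.

0.0587 arcsec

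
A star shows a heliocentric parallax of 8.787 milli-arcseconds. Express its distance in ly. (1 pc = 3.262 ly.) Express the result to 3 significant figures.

371 ly

p = 8.787 milli-arcseconds = 0.008787 arcsec.
d = 1/p = 1/0.008787 = 113.8 pc.
In light-years: 113.8 × 3.262 = 371.22 ly.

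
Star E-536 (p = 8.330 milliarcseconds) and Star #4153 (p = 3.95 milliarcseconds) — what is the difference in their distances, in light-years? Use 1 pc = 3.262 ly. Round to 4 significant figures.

d_A = 1/0.008330″ = 120.05 pc; d_B = 1/0.003950″ = 253.16 pc.
|d_B − d_A| = |253.16 − 120.05| = 133.11 pc = 133.11 × 3.262 ly = 434.2 ly.

434.2 ly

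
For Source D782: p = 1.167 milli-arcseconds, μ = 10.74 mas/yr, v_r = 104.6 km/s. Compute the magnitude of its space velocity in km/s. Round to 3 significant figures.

d = 1/p = 1/0.001167″ = 856.9 pc.
μ = 10.74 mas/yr = 0.01074 ″/yr.
v_t = 4.740 μ d = 4.740 × 0.01074 × 856.9 = 43.623 km/s.
v = √(v_r² + v_t²) = √(104.6² + 43.623²) = √12844.1 = 113.33 km/s.

113 km/s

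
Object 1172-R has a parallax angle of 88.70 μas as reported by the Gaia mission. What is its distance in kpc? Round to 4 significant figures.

11.27 kpc

p = 88.70 μas = 0.00008870 arcsec.
d = 1/p = 1/0.00008870 = 11274 pc.
= 11.274 kpc.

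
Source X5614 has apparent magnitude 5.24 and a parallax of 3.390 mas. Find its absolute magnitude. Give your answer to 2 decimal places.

d = 1/p = 1/0.003390″ = 294.99 pc.
m − M = 5 log₁₀(294.99) − 5 = 12.3490 − 5 = 7.3490.
M = m − (m − M) = 5.24 − 7.3490 = -2.11.

M = -2.11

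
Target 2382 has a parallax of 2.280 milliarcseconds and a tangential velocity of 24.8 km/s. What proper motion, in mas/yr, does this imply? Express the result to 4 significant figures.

d = 1/p = 1/0.002280″ = 438.6 pc.
μ = v_t / (4.74 d) = 24.8 / (4.74 × 438.6) = 24.8 / 2079 = 0.011929 ″/yr = 11.929 mas/yr.

11.93 mas/yr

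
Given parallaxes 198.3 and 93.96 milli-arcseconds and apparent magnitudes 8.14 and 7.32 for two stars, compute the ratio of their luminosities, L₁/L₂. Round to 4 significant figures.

d₁ = 1/p₁ = 1/0.1983″ = 5.0429 pc; d₂ = 1/p₂ = 1/0.09396″ = 10.643 pc.
M₁ = m₁ − 5 log₁₀ d₁ + 5 = 8.14 − 3.5134 + 5 = 9.6266.
M₂ = 7.32 − 5.1353 + 5 = 7.1847.
L₁/L₂ = 10^(0.4(M₂ − M₁)) = 10^(0.4 × (-2.4419)) = 10^(-0.97676) = 0.1055.

L₁/L₂ = 0.1055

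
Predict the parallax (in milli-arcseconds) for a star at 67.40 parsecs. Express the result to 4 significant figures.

p = 1/d = 1/67.4 = 0.014837 arcsec.
= 0.014837 × 1000 = 14.837 mas.

14.84 mas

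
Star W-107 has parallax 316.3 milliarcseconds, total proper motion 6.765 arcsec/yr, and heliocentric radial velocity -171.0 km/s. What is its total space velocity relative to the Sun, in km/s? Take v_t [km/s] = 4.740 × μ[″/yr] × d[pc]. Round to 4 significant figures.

d = 1/p = 1/0.3163″ = 3.1616 pc.
v_t = 4.740 μ d = 4.740 × 6.765 × 3.1616 = 101.38 km/s.
v = √(v_r² + v_t²) = √((-171.0)² + 101.38²) = √39518.9 = 198.79 km/s.

198.8 km/s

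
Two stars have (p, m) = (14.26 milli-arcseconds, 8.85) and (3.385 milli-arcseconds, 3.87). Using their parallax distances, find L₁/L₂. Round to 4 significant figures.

d₁ = 1/p₁ = 1/0.01426″ = 70.126 pc; d₂ = 1/p₂ = 1/0.003385″ = 295.42 pc.
M₁ = m₁ − 5 log₁₀ d₁ + 5 = 8.85 − 9.2294 + 5 = 4.6206.
M₂ = 3.87 − 12.3522 + 5 = -3.4822.
L₁/L₂ = 10^(0.4(M₂ − M₁)) = 10^(0.4 × (-8.1028)) = 10^(-3.24112) = 0.00057396.

L₁/L₂ = 0.0005740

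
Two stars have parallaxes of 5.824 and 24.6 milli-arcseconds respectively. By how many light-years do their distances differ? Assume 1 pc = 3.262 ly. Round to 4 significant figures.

d_A = 1/0.005824″ = 171.7 pc; d_B = 1/0.02460″ = 40.65 pc.
|d_B − d_A| = |40.65 − 171.7| = 131.05 pc = 131.05 × 3.262 ly = 427.49 ly.

427.5 ly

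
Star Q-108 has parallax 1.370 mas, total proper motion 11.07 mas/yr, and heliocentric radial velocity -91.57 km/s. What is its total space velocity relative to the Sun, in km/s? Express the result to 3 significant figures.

d = 1/p = 1/0.001370″ = 729.93 pc.
μ = 11.07 mas/yr = 0.01107 ″/yr.
v_t = 4.740 μ d = 4.740 × 0.01107 × 729.93 = 38.301 km/s.
v = √(v_r² + v_t²) = √((-91.57)² + 38.301²) = √9852.03 = 99.257 km/s.

99.3 km/s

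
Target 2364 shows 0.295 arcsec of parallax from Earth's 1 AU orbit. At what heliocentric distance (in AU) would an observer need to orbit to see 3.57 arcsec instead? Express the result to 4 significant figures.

12.10 AU

Parallax scales linearly with baseline: p ∝ B, so B = p_target / p_Earth × 1 AU.
B = 3.57 / 0.295 = 12.102 AU.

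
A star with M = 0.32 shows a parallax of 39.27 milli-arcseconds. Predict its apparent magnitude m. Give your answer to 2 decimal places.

m = 2.35

d = 1/p = 1/0.03927″ = 25.465 pc.
m − M = 5 log₁₀ d − 5 = 5 log₁₀(25.465) − 5 = 7.0297 − 5 = 2.0297.
m = M + (m − M) = 0.32 + 2.0297 = 2.35.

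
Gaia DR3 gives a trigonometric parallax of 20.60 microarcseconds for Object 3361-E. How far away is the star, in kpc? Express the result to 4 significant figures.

p = 20.60 microarcseconds = 0.00002060 arcsec.
d = 1/p = 1/0.00002060 = 48544 pc.
= 48.544 kpc.

48.54 kpc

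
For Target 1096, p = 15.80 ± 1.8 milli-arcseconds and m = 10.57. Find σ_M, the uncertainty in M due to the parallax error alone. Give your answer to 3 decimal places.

σ_M = 0.247 mag

M = m − 5 log₁₀ d + 5 = m + 5 log₁₀ p + 5, so ∂M/∂p = 5/(p ln 10).
σ_M = (5/ln 10) · (σ_p/p) = 2.1715 × 1.8/15.80 = 2.1715 × 0.11392 = 0.24738.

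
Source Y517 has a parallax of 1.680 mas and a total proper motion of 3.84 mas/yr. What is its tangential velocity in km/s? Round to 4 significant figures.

10.83 km/s

d = 1/p = 1/0.001680″ = 595.24 pc.
μ = 3.84 mas/yr = 0.00384 ″/yr.
v_t = 4.74 × μ × d = 4.74 × 0.00384 × 595.24 = 10.834 km/s.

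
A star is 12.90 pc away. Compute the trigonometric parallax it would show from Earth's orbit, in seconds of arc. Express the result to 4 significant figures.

p = 1/d = 1/12.9 = 0.077519 arcsec.

0.07752 arcsec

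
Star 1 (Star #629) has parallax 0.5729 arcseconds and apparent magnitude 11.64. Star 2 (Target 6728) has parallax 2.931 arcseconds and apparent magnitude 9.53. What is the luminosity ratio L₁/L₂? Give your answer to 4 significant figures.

d₁ = 1/p₁ = 1/0.5729″ = 1.7455 pc; d₂ = 1/p₂ = 1/2.931″ = 0.34118 pc.
M₁ = m₁ − 5 log₁₀ d₁ + 5 = 11.64 − 1.2096 + 5 = 15.4304.
M₂ = 9.53 − (-2.3351) + 5 = 16.8651.
L₁/L₂ = 10^(0.4(M₂ − M₁)) = 10^(0.4 × 1.4347) = 10^0.57388 = 3.7487.

L₁/L₂ = 3.749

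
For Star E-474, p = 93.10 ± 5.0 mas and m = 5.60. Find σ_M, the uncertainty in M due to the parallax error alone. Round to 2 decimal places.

σ_M = 0.12 mag

M = m − 5 log₁₀ d + 5 = m + 5 log₁₀ p + 5, so ∂M/∂p = 5/(p ln 10).
σ_M = (5/ln 10) · (σ_p/p) = 2.1715 × 5.0/93.10 = 2.1715 × 0.053706 = 0.11662.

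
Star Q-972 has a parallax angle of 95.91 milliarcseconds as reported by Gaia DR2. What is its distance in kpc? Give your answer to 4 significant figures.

p = 95.91 milliarcseconds = 0.09591 arcsec.
d = 1/p = 1/0.09591 = 10.426 pc.
= 0.010426 kpc.

0.01043 kpc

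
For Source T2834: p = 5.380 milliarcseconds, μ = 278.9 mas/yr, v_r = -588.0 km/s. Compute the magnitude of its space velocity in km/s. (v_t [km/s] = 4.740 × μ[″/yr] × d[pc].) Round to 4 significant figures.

d = 1/p = 1/0.005380″ = 185.87 pc.
μ = 278.9 mas/yr = 0.2789 ″/yr.
v_t = 4.740 μ d = 4.740 × 0.2789 × 185.87 = 245.72 km/s.
v = √(v_r² + v_t²) = √((-588.0)² + 245.72²) = √406122 = 637.28 km/s.

637.3 km/s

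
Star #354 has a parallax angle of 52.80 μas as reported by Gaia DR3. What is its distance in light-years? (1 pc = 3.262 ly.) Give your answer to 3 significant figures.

p = 52.80 μas = 0.00005280 arcsec.
d = 1/p = 1/0.00005280 = 18939 pc.
In light-years: 18939 × 3.262 = 61779 ly.

61800 light years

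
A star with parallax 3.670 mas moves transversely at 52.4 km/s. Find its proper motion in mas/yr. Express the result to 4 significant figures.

d = 1/p = 1/0.003670″ = 272.48 pc.
μ = v_t / (4.74 d) = 52.4 / (4.74 × 272.48) = 52.4 / 1291.6 = 0.04057 ″/yr = 40.57 mas/yr.

40.57 mas/yr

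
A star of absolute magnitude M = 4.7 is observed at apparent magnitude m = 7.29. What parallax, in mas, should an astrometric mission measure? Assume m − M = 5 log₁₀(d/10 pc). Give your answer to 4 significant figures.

30.34 mas

m − M = 7.29 − 4.7 = 2.59.
d = 10^((m−M)/5 + 1) = 10^1.518 = 32.961 pc.
p = 1/d = 1/32.961 = 0.030339 arcsec = 30.339 mas.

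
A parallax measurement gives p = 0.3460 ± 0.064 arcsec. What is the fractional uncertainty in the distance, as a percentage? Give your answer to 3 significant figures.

18.5%

For d = 1/p, |σ_d/d| = |σ_p/p|.
σ_p/p = 0.064 / 0.3460 = 0.18497 = 18.497%.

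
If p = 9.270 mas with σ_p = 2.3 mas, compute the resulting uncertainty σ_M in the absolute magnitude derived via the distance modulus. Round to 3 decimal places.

M = m − 5 log₁₀ d + 5 = m + 5 log₁₀ p + 5, so ∂M/∂p = 5/(p ln 10).
σ_M = (5/ln 10) · (σ_p/p) = 2.1715 × 2.3/9.270 = 2.1715 × 0.24811 = 0.53877.

σ_M = 0.539 mag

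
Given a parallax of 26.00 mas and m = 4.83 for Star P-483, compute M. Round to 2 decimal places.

M = 1.90

d = 1/p = 1/0.02600″ = 38.462 pc.
m − M = 5 log₁₀(38.462) − 5 = 7.9252 − 5 = 2.9252.
M = m − (m − M) = 4.83 − 2.9252 = 1.90.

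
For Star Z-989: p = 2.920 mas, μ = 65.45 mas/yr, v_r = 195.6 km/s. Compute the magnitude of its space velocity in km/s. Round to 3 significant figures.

d = 1/p = 1/0.002920″ = 342.47 pc.
μ = 65.45 mas/yr = 0.06545 ″/yr.
v_t = 4.740 μ d = 4.740 × 0.06545 × 342.47 = 106.25 km/s.
v = √(v_r² + v_t²) = √(195.6² + 106.25²) = √49548.4 = 222.59 km/s.

223 km/s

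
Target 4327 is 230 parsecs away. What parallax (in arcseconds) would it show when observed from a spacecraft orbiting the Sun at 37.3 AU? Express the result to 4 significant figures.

0.1622 arcsec

p (arcsec) = B (AU) / d (pc).
p = 37.3 / 230 = 0.16217 arcsec.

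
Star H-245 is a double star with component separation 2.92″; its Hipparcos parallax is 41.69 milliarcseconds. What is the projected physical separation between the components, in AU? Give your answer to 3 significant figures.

70.0 AU

d = 1/p = 1/0.04169″ = 23.987 pc.
At distance d (pc), an angle of θ arcsec spans θ·d AU: s = 2.92 × 23.987 = 70.042 AU.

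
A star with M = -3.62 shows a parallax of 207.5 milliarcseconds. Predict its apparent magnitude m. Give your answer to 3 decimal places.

d = 1/p = 1/0.2075″ = 4.8193 pc.
m − M = 5 log₁₀ d − 5 = 5 log₁₀(4.8193) − 5 = 3.4149 − 5 = -1.5851.
m = M + (m − M) = -3.62 + (-1.5851) = -5.205.

m = -5.205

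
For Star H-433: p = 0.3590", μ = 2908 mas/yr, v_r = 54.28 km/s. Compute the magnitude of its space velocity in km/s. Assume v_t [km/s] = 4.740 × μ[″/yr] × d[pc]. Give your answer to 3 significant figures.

66.5 km/s

d = 1/p = 1/0.3590″ = 2.7855 pc.
μ = 2908 mas/yr = 2.908 ″/yr.
v_t = 4.740 μ d = 4.740 × 2.908 × 2.7855 = 38.395 km/s.
v = √(v_r² + v_t²) = √(54.28² + 38.395²) = √4420.49 = 66.487 km/s.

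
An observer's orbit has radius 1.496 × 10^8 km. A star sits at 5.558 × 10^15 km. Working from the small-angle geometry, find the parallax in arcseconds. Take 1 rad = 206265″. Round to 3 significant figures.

0.00555 arcsec

θ ≈ B/d = (1.496 × 10^8) / (5.558 × 10^15) = 2.6916 × 10^-8 rad.
In arcseconds: 2.6916 × 10^-8 × 206265 = 0.0055518″.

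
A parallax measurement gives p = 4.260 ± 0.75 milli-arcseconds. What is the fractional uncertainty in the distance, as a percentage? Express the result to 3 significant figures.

For d = 1/p, |σ_d/d| = |σ_p/p|.
σ_p/p = 0.75 / 4.260 = 0.17606 = 17.606%.

17.6%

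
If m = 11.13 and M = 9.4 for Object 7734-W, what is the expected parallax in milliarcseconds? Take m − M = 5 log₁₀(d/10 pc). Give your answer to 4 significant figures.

45.08 mas

m − M = 11.13 − 9.4 = 1.73.
d = 10^((m−M)/5 + 1) = 10^1.346 = 22.182 pc.
p = 1/d = 1/22.182 = 0.045082 arcsec = 45.082 mas.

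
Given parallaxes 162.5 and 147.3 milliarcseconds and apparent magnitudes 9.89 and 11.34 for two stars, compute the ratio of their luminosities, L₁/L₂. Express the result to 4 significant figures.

d₁ = 1/p₁ = 1/0.1625″ = 6.1538 pc; d₂ = 1/p₂ = 1/0.1473″ = 6.7889 pc.
M₁ = m₁ − 5 log₁₀ d₁ + 5 = 9.89 − 3.9457 + 5 = 10.9443.
M₂ = 11.34 − 4.1590 + 5 = 12.1810.
L₁/L₂ = 10^(0.4(M₂ − M₁)) = 10^(0.4 × 1.2367) = 10^0.49468 = 3.1238.

L₁/L₂ = 3.124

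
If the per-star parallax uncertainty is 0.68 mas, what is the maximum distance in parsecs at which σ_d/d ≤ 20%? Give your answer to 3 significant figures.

σ_d/d = σ_p/p, so the condition is σ_p/p ≤ 0.20, i.e. p ≥ σ_p/0.20.
p_min = 0.68/0.20 = 3.4 mas = 0.0034 arcsec.
d_max = 1/p_min = 1/0.0034 = 294.12 pc.

294 pc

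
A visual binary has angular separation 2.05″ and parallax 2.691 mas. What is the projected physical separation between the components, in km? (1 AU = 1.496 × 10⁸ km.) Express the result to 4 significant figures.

1.140 × 10^11 km

d = 1/p = 1/0.002691″ = 371.61 pc.
At distance d (pc), an angle of θ arcsec spans θ·d AU: s = 2.05 × 371.61 = 761.8 AU.
= 761.8 × 1.496 × 10⁸ km = 1.1397 × 10^11 km.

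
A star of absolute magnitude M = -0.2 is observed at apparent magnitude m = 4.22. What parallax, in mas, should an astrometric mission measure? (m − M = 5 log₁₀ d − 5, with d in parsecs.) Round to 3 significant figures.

13.1 mas

m − M = 4.22 − (-0.2) = 4.42.
d = 10^((m−M)/5 + 1) = 10^1.884 = 76.56 pc.
p = 1/d = 1/76.56 = 0.013062 arcsec = 13.062 mas.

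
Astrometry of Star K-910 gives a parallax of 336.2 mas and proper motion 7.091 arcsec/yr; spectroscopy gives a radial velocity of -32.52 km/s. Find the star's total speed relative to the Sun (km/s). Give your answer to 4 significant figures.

d = 1/p = 1/0.3362″ = 2.9744 pc.
v_t = 4.740 μ d = 4.740 × 7.091 × 2.9744 = 99.974 km/s.
v = √(v_r² + v_t²) = √((-32.52)² + 99.974²) = √11052.4 = 105.13 km/s.

105.1 km/s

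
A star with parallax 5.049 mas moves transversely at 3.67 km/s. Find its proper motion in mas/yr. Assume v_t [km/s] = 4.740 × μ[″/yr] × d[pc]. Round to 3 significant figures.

3.91 mas/yr

d = 1/p = 1/0.005049″ = 198.06 pc.
μ = v_t / (4.74 d) = 3.67 / (4.74 × 198.06) = 3.67 / 938.8 = 0.0039092 ″/yr = 3.9092 mas/yr.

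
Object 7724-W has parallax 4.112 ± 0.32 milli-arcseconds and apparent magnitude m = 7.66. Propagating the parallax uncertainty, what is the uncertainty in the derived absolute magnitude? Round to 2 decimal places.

σ_M = 0.17 mag

M = m − 5 log₁₀ d + 5 = m + 5 log₁₀ p + 5, so ∂M/∂p = 5/(p ln 10).
σ_M = (5/ln 10) · (σ_p/p) = 2.1715 × 0.32/4.112 = 2.1715 × 0.077821 = 0.16899.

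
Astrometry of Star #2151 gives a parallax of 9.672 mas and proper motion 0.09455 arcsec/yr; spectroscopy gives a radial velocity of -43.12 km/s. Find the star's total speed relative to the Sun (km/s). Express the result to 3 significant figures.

d = 1/p = 1/0.009672″ = 103.39 pc.
v_t = 4.740 μ d = 4.740 × 0.09455 × 103.39 = 46.336 km/s.
v = √(v_r² + v_t²) = √((-43.12)² + 46.336²) = √4006.36 = 63.296 km/s.

63.3 km/s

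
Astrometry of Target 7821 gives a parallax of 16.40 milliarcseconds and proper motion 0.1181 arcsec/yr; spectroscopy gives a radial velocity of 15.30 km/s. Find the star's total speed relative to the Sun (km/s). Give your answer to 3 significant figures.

37.4 km/s

d = 1/p = 1/0.01640″ = 60.976 pc.
v_t = 4.740 μ d = 4.740 × 0.1181 × 60.976 = 34.134 km/s.
v = √(v_r² + v_t²) = √(15.30² + 34.134²) = √1399.22 = 37.406 km/s.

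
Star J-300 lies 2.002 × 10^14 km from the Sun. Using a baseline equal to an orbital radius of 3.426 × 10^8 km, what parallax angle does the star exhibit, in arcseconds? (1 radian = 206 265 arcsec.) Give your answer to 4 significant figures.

θ ≈ B/d = (3.426 × 10^8) / (2.002 × 10^14) = 1.7113 × 10^-6 rad.
In arcseconds: 1.7113 × 10^-6 × 206265 = 0.35298″.

0.3530 arcsec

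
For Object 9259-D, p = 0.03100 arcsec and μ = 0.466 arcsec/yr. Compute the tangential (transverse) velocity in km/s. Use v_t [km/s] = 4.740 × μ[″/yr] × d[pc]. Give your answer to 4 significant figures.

d = 1/p = 1/0.03100″ = 32.258 pc.
v_t = 4.74 × μ × d = 4.74 × 0.466 × 32.258 = 71.253 km/s.

71.25 km/s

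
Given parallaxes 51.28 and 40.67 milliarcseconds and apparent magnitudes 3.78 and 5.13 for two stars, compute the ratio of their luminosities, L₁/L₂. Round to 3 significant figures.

L₁/L₂ = 2.18

d₁ = 1/p₁ = 1/0.05128″ = 19.501 pc; d₂ = 1/p₂ = 1/0.04067″ = 24.588 pc.
M₁ = m₁ − 5 log₁₀ d₁ + 5 = 3.78 − 6.4503 + 5 = 2.3297.
M₂ = 5.13 − 6.9536 + 5 = 3.1764.
L₁/L₂ = 10^(0.4(M₂ − M₁)) = 10^(0.4 × 0.8467) = 10^0.33868 = 2.1811.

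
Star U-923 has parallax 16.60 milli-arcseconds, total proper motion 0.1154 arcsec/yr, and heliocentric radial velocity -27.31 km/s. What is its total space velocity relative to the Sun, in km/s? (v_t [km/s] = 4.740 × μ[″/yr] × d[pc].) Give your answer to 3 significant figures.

d = 1/p = 1/0.01660″ = 60.241 pc.
v_t = 4.740 μ d = 4.740 × 0.1154 × 60.241 = 32.952 km/s.
v = √(v_r² + v_t²) = √((-27.31)² + 32.952²) = √1831.67 = 42.798 km/s.

42.8 km/s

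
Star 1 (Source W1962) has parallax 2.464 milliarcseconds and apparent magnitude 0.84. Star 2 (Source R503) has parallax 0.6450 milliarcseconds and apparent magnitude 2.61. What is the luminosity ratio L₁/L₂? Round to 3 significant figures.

d₁ = 1/p₁ = 1/0.002464″ = 405.84 pc; d₂ = 1/p₂ = 1/0.0006450″ = 1550.4 pc.
M₁ = m₁ − 5 log₁₀ d₁ + 5 = 0.84 − 13.0418 + 5 = -7.2018.
M₂ = 2.61 − 15.9522 + 5 = -8.3422.
L₁/L₂ = 10^(0.4(M₂ − M₁)) = 10^(0.4 × (-1.1404)) = 10^(-0.45616) = 0.34982.

L₁/L₂ = 0.350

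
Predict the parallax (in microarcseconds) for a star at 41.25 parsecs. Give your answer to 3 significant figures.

24200 μas

p = 1/d = 1/41.25 = 0.024242 arcsec.
= 0.024242 × 10⁶ = 24242 μas.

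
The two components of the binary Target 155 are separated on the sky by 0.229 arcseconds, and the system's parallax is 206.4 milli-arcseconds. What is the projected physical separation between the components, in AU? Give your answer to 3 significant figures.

d = 1/p = 1/0.2064″ = 4.845 pc.
At distance d (pc), an angle of θ arcsec spans θ·d AU: s = 0.229 × 4.845 = 1.1095 AU.

1.11 AU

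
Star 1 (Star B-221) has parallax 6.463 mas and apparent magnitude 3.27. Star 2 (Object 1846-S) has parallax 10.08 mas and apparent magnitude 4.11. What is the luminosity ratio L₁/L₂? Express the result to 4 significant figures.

L₁/L₂ = 5.273

d₁ = 1/p₁ = 1/0.006463″ = 154.73 pc; d₂ = 1/p₂ = 1/0.01008″ = 99.206 pc.
M₁ = m₁ − 5 log₁₀ d₁ + 5 = 3.27 − 10.9479 + 5 = -2.6779.
M₂ = 4.11 − 9.9827 + 5 = -0.8727.
L₁/L₂ = 10^(0.4(M₂ − M₁)) = 10^(0.4 × 1.8052) = 10^0.72208 = 5.2733.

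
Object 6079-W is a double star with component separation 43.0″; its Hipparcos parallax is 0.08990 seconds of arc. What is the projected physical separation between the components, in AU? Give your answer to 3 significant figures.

478 AU

d = 1/p = 1/0.08990″ = 11.123 pc.
At distance d (pc), an angle of θ arcsec spans θ·d AU: s = 43.0 × 11.123 = 478.29 AU.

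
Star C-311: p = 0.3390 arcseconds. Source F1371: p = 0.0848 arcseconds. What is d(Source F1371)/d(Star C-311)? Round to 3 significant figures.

4.00

Since d = 1/p, d_B/d_A = p_A/p_B.
= 0.3390 / 0.0848 = 3.9976.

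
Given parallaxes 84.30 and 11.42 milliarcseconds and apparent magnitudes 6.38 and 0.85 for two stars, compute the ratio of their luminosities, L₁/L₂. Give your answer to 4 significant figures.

L₁/L₂ = 0.0001126

d₁ = 1/p₁ = 1/0.08430″ = 11.862 pc; d₂ = 1/p₂ = 1/0.01142″ = 87.566 pc.
M₁ = m₁ − 5 log₁₀ d₁ + 5 = 6.38 − 5.3708 + 5 = 6.0092.
M₂ = 0.85 − 9.7117 + 5 = -3.8617.
L₁/L₂ = 10^(0.4(M₂ − M₁)) = 10^(0.4 × (-9.8709)) = 10^(-3.94836) = 0.00011263.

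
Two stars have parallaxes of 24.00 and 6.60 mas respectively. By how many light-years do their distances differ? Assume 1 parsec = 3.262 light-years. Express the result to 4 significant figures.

d_A = 1/0.02400″ = 41.667 pc; d_B = 1/0.006600″ = 151.52 pc.
|d_B − d_A| = |151.52 − 41.667| = 109.85 pc = 109.85 × 3.262 ly = 358.33 ly.

358.3 ly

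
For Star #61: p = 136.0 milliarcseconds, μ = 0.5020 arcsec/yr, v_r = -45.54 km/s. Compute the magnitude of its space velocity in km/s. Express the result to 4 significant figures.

48.79 km/s

d = 1/p = 1/0.1360″ = 7.3529 pc.
v_t = 4.740 μ d = 4.740 × 0.5020 × 7.3529 = 17.496 km/s.
v = √(v_r² + v_t²) = √((-45.54)² + 17.496²) = √2380 = 48.785 km/s.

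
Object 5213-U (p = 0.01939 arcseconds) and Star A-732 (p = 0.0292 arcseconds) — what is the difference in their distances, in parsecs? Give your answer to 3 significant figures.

d_A = 1/0.01939″ = 51.573 pc; d_B = 1/0.02920″ = 34.247 pc.
|d_B − d_A| = |34.247 − 51.573| = 17.326 pc.

17.3 pc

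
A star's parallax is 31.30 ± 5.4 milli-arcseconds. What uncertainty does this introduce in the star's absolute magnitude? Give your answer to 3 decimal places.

M = m − 5 log₁₀ d + 5 = m + 5 log₁₀ p + 5, so ∂M/∂p = 5/(p ln 10).
σ_M = (5/ln 10) · (σ_p/p) = 2.1715 × 5.4/31.30 = 2.1715 × 0.17252 = 0.37463.

σ_M = 0.375 mag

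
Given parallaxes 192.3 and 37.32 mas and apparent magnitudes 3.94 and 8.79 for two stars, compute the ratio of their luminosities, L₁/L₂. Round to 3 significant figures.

d₁ = 1/p₁ = 1/0.1923″ = 5.2002 pc; d₂ = 1/p₂ = 1/0.03732″ = 26.795 pc.
M₁ = m₁ − 5 log₁₀ d₁ + 5 = 3.94 − 3.5801 + 5 = 5.3599.
M₂ = 8.79 − 7.1403 + 5 = 6.6497.
L₁/L₂ = 10^(0.4(M₂ − M₁)) = 10^(0.4 × 1.2898) = 10^0.51592 = 3.2803.

L₁/L₂ = 3.28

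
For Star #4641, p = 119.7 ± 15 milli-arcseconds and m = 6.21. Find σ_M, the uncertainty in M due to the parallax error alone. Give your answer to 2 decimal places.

M = m − 5 log₁₀ d + 5 = m + 5 log₁₀ p + 5, so ∂M/∂p = 5/(p ln 10).
σ_M = (5/ln 10) · (σ_p/p) = 2.1715 × 15/119.7 = 2.1715 × 0.12531 = 0.27211.

σ_M = 0.27 mag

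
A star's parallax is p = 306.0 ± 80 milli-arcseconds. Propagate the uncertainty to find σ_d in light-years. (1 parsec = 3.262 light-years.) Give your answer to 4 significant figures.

d = 1/p, so σ_d = σ_p / p².
σ_d = 0.0800 / (0.3060)² = 0.0800 / 0.093636 = 0.85437 pc = 0.85437 × 3.262 ly = 2.787 ly.

2.787 ly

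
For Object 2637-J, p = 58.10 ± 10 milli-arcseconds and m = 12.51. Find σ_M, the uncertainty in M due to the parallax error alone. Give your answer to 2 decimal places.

M = m − 5 log₁₀ d + 5 = m + 5 log₁₀ p + 5, so ∂M/∂p = 5/(p ln 10).
σ_M = (5/ln 10) · (σ_p/p) = 2.1715 × 10/58.10 = 2.1715 × 0.17212 = 0.37376.

σ_M = 0.37 mag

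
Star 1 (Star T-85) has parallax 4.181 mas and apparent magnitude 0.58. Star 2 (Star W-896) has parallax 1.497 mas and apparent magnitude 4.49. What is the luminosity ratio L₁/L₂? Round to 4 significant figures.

d₁ = 1/p₁ = 1/0.004181″ = 239.18 pc; d₂ = 1/p₂ = 1/0.001497″ = 668 pc.
M₁ = m₁ − 5 log₁₀ d₁ + 5 = 0.58 − 11.8936 + 5 = -6.3136.
M₂ = 4.49 − 14.1239 + 5 = -4.6339.
L₁/L₂ = 10^(0.4(M₂ − M₁)) = 10^(0.4 × 1.6797) = 10^0.67188 = 4.6976.

L₁/L₂ = 4.698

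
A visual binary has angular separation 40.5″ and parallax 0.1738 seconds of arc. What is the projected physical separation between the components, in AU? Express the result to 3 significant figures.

d = 1/p = 1/0.1738″ = 5.7537 pc.
At distance d (pc), an angle of θ arcsec spans θ·d AU: s = 40.5 × 5.7537 = 233.02 AU.

233 AU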